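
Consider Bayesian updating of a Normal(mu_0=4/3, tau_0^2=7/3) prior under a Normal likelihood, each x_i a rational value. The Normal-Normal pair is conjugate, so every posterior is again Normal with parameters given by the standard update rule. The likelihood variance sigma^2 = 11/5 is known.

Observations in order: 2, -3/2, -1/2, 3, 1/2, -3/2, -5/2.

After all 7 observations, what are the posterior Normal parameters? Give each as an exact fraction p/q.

mu_0=53/556, tau_0^2=77/278

obs 1: x=2 → posterior Normal(57/34, 77/68)
obs 2: x=-3/2 → posterior Normal(123/206, 77/103)
obs 3: x=-1/2 → posterior Normal(22/69, 77/138)
obs 4: x=3 → posterior Normal(149/173, 77/173)
obs 5: x=1/2 → posterior Normal(333/416, 77/208)
obs 6: x=-3/2 → posterior Normal(38/81, 77/243)
obs 7: x=-5/2 → posterior Normal(53/556, 77/278)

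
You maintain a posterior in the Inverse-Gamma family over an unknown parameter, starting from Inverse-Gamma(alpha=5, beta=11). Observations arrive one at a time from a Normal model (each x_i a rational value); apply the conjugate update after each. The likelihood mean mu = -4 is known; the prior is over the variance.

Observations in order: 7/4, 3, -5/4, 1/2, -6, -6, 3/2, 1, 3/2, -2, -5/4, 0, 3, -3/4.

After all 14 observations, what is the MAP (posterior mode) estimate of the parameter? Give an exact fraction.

obs 1: x=7/4 → posterior Inverse-Gamma(11/2, 881/32)
obs 2: x=3 → posterior Inverse-Gamma(6, 1665/32)
obs 3: x=-5/4 → posterior Inverse-Gamma(13/2, 893/16)
obs 4: x=1/2 → posterior Inverse-Gamma(7, 1055/16)
obs 5: x=-6 → posterior Inverse-Gamma(15/2, 1087/16)
obs 6: x=-6 → posterior Inverse-Gamma(8, 1119/16)
obs 7: x=3/2 → posterior Inverse-Gamma(17/2, 1361/16)
obs 8: x=1 → posterior Inverse-Gamma(9, 1561/16)
obs 9: x=3/2 → posterior Inverse-Gamma(19/2, 1803/16)
obs 10: x=-2 → posterior Inverse-Gamma(10, 1835/16)
obs 11: x=-5/4 → posterior Inverse-Gamma(21/2, 3791/32)
obs 12: x=0 → posterior Inverse-Gamma(11, 4047/32)
obs 13: x=3 → posterior Inverse-Gamma(23/2, 4831/32)
obs 14: x=-3/4 → posterior Inverse-Gamma(12, 625/4)

625/52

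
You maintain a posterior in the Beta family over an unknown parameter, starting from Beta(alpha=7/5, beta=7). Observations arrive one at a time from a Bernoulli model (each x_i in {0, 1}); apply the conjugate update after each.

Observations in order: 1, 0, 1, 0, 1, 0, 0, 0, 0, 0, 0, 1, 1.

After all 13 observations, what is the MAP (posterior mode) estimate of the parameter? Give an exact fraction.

27/97

obs 1: x=1 → posterior Beta(12/5, 7)
obs 2: x=0 → posterior Beta(12/5, 8)
obs 3: x=1 → posterior Beta(17/5, 8)
obs 4: x=0 → posterior Beta(17/5, 9)
obs 5: x=1 → posterior Beta(22/5, 9)
obs 6: x=0 → posterior Beta(22/5, 10)
obs 7: x=0 → posterior Beta(22/5, 11)
obs 8: x=0 → posterior Beta(22/5, 12)
obs 9: x=0 → posterior Beta(22/5, 13)
obs 10: x=0 → posterior Beta(22/5, 14)
obs 11: x=0 → posterior Beta(22/5, 15)
obs 12: x=1 → posterior Beta(27/5, 15)
obs 13: x=1 → posterior Beta(32/5, 15)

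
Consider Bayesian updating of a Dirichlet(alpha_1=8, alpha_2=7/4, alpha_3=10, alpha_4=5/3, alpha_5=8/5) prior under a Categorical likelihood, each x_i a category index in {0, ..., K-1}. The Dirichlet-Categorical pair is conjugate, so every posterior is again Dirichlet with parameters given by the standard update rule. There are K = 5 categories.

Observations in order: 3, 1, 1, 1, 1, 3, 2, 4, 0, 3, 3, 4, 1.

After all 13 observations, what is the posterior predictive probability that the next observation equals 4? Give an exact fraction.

216/2161

obs 1: x=3 → posterior Dirichlet(8, 7/4, 10, 8/3, 8/5)
obs 2: x=1 → posterior Dirichlet(8, 11/4, 10, 8/3, 8/5)
obs 3: x=1 → posterior Dirichlet(8, 15/4, 10, 8/3, 8/5)
obs 4: x=1 → posterior Dirichlet(8, 19/4, 10, 8/3, 8/5)
obs 5: x=1 → posterior Dirichlet(8, 23/4, 10, 8/3, 8/5)
obs 6: x=3 → posterior Dirichlet(8, 23/4, 10, 11/3, 8/5)
obs 7: x=2 → posterior Dirichlet(8, 23/4, 11, 11/3, 8/5)
obs 8: x=4 → posterior Dirichlet(8, 23/4, 11, 11/3, 13/5)
obs 9: x=0 → posterior Dirichlet(9, 23/4, 11, 11/3, 13/5)
obs 10: x=3 → posterior Dirichlet(9, 23/4, 11, 14/3, 13/5)
obs 11: x=3 → posterior Dirichlet(9, 23/4, 11, 17/3, 13/5)
obs 12: x=4 → posterior Dirichlet(9, 23/4, 11, 17/3, 18/5)
obs 13: x=1 → posterior Dirichlet(9, 27/4, 11, 17/3, 18/5)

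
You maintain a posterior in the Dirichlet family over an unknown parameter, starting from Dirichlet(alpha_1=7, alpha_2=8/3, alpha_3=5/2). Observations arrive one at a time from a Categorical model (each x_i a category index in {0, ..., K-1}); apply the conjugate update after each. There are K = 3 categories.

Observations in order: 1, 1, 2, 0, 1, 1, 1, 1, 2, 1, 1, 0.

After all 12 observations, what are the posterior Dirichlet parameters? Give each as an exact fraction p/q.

obs 1: x=1 → posterior Dirichlet(7, 11/3, 5/2)
obs 2: x=1 → posterior Dirichlet(7, 14/3, 5/2)
obs 3: x=2 → posterior Dirichlet(7, 14/3, 7/2)
obs 4: x=0 → posterior Dirichlet(8, 14/3, 7/2)
obs 5: x=1 → posterior Dirichlet(8, 17/3, 7/2)
obs 6: x=1 → posterior Dirichlet(8, 20/3, 7/2)
obs 7: x=1 → posterior Dirichlet(8, 23/3, 7/2)
obs 8: x=1 → posterior Dirichlet(8, 26/3, 7/2)
obs 9: x=2 → posterior Dirichlet(8, 26/3, 9/2)
obs 10: x=1 → posterior Dirichlet(8, 29/3, 9/2)
obs 11: x=1 → posterior Dirichlet(8, 32/3, 9/2)
obs 12: x=0 → posterior Dirichlet(9, 32/3, 9/2)

alpha_1=9, alpha_2=32/3, alpha_3=9/2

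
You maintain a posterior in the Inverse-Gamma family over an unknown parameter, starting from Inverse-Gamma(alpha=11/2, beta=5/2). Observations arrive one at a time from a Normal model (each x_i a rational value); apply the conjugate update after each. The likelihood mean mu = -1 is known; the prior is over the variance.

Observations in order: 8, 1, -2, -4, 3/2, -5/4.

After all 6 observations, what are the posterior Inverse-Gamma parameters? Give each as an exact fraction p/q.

obs 1: x=8 → posterior Inverse-Gamma(6, 43)
obs 2: x=1 → posterior Inverse-Gamma(13/2, 45)
obs 3: x=-2 → posterior Inverse-Gamma(7, 91/2)
obs 4: x=-4 → posterior Inverse-Gamma(15/2, 50)
obs 5: x=3/2 → posterior Inverse-Gamma(8, 425/8)
obs 6: x=-5/4 → posterior Inverse-Gamma(17/2, 1701/32)

alpha=17/2, beta=1701/32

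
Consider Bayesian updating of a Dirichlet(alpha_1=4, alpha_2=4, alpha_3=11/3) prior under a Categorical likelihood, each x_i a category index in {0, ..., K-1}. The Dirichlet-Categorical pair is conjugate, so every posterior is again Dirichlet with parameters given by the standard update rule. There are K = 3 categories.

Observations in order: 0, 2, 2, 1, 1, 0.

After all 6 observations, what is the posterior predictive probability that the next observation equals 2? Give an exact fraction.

17/53

obs 1: x=0 → posterior Dirichlet(5, 4, 11/3)
obs 2: x=2 → posterior Dirichlet(5, 4, 14/3)
obs 3: x=2 → posterior Dirichlet(5, 4, 17/3)
obs 4: x=1 → posterior Dirichlet(5, 5, 17/3)
obs 5: x=1 → posterior Dirichlet(5, 6, 17/3)
obs 6: x=0 → posterior Dirichlet(6, 6, 17/3)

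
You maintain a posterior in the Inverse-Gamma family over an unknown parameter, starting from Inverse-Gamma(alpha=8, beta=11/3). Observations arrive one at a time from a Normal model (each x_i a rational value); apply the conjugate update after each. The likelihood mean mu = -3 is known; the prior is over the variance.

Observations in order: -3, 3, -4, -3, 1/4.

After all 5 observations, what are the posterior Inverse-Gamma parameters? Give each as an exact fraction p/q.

alpha=21/2, beta=2635/96

obs 1: x=-3 → posterior Inverse-Gamma(17/2, 11/3)
obs 2: x=3 → posterior Inverse-Gamma(9, 65/3)
obs 3: x=-4 → posterior Inverse-Gamma(19/2, 133/6)
obs 4: x=-3 → posterior Inverse-Gamma(10, 133/6)
obs 5: x=1/4 → posterior Inverse-Gamma(21/2, 2635/96)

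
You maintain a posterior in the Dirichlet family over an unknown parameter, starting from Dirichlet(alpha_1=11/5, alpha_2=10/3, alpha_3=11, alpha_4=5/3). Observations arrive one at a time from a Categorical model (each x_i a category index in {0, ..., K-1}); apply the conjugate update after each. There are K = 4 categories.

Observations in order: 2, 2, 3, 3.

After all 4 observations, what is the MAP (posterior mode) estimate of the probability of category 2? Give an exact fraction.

60/91

obs 1: x=2 → posterior Dirichlet(11/5, 10/3, 12, 5/3)
obs 2: x=2 → posterior Dirichlet(11/5, 10/3, 13, 5/3)
obs 3: x=3 → posterior Dirichlet(11/5, 10/3, 13, 8/3)
obs 4: x=3 → posterior Dirichlet(11/5, 10/3, 13, 11/3)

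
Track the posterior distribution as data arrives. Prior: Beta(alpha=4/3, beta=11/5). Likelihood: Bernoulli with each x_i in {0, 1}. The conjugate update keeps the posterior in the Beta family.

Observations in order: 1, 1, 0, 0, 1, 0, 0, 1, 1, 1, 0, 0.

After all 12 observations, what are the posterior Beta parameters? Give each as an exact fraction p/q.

obs 1: x=1 → posterior Beta(7/3, 11/5)
obs 2: x=1 → posterior Beta(10/3, 11/5)
obs 3: x=0 → posterior Beta(10/3, 16/5)
obs 4: x=0 → posterior Beta(10/3, 21/5)
obs 5: x=1 → posterior Beta(13/3, 21/5)
obs 6: x=0 → posterior Beta(13/3, 26/5)
obs 7: x=0 → posterior Beta(13/3, 31/5)
obs 8: x=1 → posterior Beta(16/3, 31/5)
obs 9: x=1 → posterior Beta(19/3, 31/5)
obs 10: x=1 → posterior Beta(22/3, 31/5)
obs 11: x=0 → posterior Beta(22/3, 36/5)
obs 12: x=0 → posterior Beta(22/3, 41/5)

alpha=22/3, beta=41/5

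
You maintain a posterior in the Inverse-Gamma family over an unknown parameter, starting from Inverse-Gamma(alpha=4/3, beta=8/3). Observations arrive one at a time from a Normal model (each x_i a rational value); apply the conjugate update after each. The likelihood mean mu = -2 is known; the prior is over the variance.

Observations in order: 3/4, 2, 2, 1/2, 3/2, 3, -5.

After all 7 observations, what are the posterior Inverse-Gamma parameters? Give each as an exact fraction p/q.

alpha=29/6, beta=4675/96

obs 1: x=3/4 → posterior Inverse-Gamma(11/6, 619/96)
obs 2: x=2 → posterior Inverse-Gamma(7/3, 1387/96)
obs 3: x=2 → posterior Inverse-Gamma(17/6, 2155/96)
obs 4: x=1/2 → posterior Inverse-Gamma(10/3, 2455/96)
obs 5: x=3/2 → posterior Inverse-Gamma(23/6, 3043/96)
obs 6: x=3 → posterior Inverse-Gamma(13/3, 4243/96)
obs 7: x=-5 → posterior Inverse-Gamma(29/6, 4675/96)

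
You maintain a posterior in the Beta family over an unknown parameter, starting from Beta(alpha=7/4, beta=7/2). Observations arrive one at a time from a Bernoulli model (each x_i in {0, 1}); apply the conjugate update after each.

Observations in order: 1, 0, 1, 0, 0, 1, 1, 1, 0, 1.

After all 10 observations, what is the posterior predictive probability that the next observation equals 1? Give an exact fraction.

obs 1: x=1 → posterior Beta(11/4, 7/2)
obs 2: x=0 → posterior Beta(11/4, 9/2)
obs 3: x=1 → posterior Beta(15/4, 9/2)
obs 4: x=0 → posterior Beta(15/4, 11/2)
obs 5: x=0 → posterior Beta(15/4, 13/2)
obs 6: x=1 → posterior Beta(19/4, 13/2)
obs 7: x=1 → posterior Beta(23/4, 13/2)
obs 8: x=1 → posterior Beta(27/4, 13/2)
obs 9: x=0 → posterior Beta(27/4, 15/2)
obs 10: x=1 → posterior Beta(31/4, 15/2)

31/61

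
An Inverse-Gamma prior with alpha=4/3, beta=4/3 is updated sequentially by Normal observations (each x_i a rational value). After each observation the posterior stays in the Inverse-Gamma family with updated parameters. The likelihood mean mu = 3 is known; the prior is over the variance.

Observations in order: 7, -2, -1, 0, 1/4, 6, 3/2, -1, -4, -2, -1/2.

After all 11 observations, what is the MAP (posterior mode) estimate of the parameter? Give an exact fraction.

obs 1: x=7 → posterior Inverse-Gamma(11/6, 28/3)
obs 2: x=-2 → posterior Inverse-Gamma(7/3, 131/6)
obs 3: x=-1 → posterior Inverse-Gamma(17/6, 179/6)
obs 4: x=0 → posterior Inverse-Gamma(10/3, 103/3)
obs 5: x=1/4 → posterior Inverse-Gamma(23/6, 3659/96)
obs 6: x=6 → posterior Inverse-Gamma(13/3, 4091/96)
obs 7: x=3/2 → posterior Inverse-Gamma(29/6, 4199/96)
obs 8: x=-1 → posterior Inverse-Gamma(16/3, 4967/96)
obs 9: x=-4 → posterior Inverse-Gamma(35/6, 7319/96)
obs 10: x=-2 → posterior Inverse-Gamma(19/3, 8519/96)
obs 11: x=-1/2 → posterior Inverse-Gamma(41/6, 9107/96)

9107/752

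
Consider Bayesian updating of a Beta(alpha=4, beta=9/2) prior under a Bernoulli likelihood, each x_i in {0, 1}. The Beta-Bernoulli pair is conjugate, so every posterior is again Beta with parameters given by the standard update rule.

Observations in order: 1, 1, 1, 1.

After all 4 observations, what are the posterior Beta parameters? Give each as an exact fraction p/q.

alpha=8, beta=9/2

obs 1: x=1 → posterior Beta(5, 9/2)
obs 2: x=1 → posterior Beta(6, 9/2)
obs 3: x=1 → posterior Beta(7, 9/2)
obs 4: x=1 → posterior Beta(8, 9/2)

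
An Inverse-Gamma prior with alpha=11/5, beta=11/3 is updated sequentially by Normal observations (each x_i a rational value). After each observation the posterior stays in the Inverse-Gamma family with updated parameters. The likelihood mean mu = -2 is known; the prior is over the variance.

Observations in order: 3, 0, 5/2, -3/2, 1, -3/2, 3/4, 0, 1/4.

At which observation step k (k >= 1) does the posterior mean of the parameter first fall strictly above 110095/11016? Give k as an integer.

k = 3

obs 1: x=3 → posterior Inverse-Gamma(27/10, 97/6)
obs 2: x=0 → posterior Inverse-Gamma(16/5, 109/6)
obs 3: x=5/2 → posterior Inverse-Gamma(37/10, 679/24)
obs 4: x=-3/2 → posterior Inverse-Gamma(21/5, 341/12)
obs 5: x=1 → posterior Inverse-Gamma(47/10, 395/12)
obs 6: x=-3/2 → posterior Inverse-Gamma(26/5, 793/24)
obs 7: x=3/4 → posterior Inverse-Gamma(57/10, 3535/96)
obs 8: x=0 → posterior Inverse-Gamma(31/5, 3727/96)
obs 9: x=1/4 → posterior Inverse-Gamma(67/10, 1985/48)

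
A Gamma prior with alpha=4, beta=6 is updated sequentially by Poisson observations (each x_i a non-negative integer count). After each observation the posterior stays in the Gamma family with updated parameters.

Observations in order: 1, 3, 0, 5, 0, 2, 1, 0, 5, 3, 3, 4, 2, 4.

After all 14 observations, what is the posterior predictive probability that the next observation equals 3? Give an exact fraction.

12560545957806080000000000000000000000000000000000000/77405494483928356601681434130536198019976749447352801

obs 1: x=1 → posterior Gamma(5, 7)
obs 2: x=3 → posterior Gamma(8, 8)
obs 3: x=0 → posterior Gamma(8, 9)
obs 4: x=5 → posterior Gamma(13, 10)
obs 5: x=0 → posterior Gamma(13, 11)
obs 6: x=2 → posterior Gamma(15, 12)
obs 7: x=1 → posterior Gamma(16, 13)
obs 8: x=0 → posterior Gamma(16, 14)
obs 9: x=5 → posterior Gamma(21, 15)
obs 10: x=3 → posterior Gamma(24, 16)
obs 11: x=3 → posterior Gamma(27, 17)
obs 12: x=4 → posterior Gamma(31, 18)
obs 13: x=2 → posterior Gamma(33, 19)
obs 14: x=4 → posterior Gamma(37, 20)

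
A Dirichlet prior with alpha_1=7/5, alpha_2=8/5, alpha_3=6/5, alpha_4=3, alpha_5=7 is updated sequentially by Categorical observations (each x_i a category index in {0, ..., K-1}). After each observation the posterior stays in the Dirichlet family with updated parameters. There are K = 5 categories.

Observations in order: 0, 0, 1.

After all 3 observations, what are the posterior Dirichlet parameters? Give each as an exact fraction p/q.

obs 1: x=0 → posterior Dirichlet(12/5, 8/5, 6/5, 3, 7)
obs 2: x=0 → posterior Dirichlet(17/5, 8/5, 6/5, 3, 7)
obs 3: x=1 → posterior Dirichlet(17/5, 13/5, 6/5, 3, 7)

alpha_1=17/5, alpha_2=13/5, alpha_3=6/5, alpha_4=3, alpha_5=7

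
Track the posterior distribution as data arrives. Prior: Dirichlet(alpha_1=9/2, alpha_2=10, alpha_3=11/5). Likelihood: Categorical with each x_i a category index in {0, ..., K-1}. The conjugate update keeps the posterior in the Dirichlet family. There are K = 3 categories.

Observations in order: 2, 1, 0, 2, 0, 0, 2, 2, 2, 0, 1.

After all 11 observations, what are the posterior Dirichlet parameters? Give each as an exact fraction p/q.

alpha_1=17/2, alpha_2=12, alpha_3=36/5

obs 1: x=2 → posterior Dirichlet(9/2, 10, 16/5)
obs 2: x=1 → posterior Dirichlet(9/2, 11, 16/5)
obs 3: x=0 → posterior Dirichlet(11/2, 11, 16/5)
obs 4: x=2 → posterior Dirichlet(11/2, 11, 21/5)
obs 5: x=0 → posterior Dirichlet(13/2, 11, 21/5)
obs 6: x=0 → posterior Dirichlet(15/2, 11, 21/5)
obs 7: x=2 → posterior Dirichlet(15/2, 11, 26/5)
obs 8: x=2 → posterior Dirichlet(15/2, 11, 31/5)
obs 9: x=2 → posterior Dirichlet(15/2, 11, 36/5)
obs 10: x=0 → posterior Dirichlet(17/2, 11, 36/5)
obs 11: x=1 → posterior Dirichlet(17/2, 12, 36/5)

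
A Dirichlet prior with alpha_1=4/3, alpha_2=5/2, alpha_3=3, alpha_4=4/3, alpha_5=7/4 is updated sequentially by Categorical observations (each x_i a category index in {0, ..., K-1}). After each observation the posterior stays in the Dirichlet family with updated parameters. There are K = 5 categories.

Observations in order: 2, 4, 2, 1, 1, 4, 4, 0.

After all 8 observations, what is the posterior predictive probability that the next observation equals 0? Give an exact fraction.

28/215

obs 1: x=2 → posterior Dirichlet(4/3, 5/2, 4, 4/3, 7/4)
obs 2: x=4 → posterior Dirichlet(4/3, 5/2, 4, 4/3, 11/4)
obs 3: x=2 → posterior Dirichlet(4/3, 5/2, 5, 4/3, 11/4)
obs 4: x=1 → posterior Dirichlet(4/3, 7/2, 5, 4/3, 11/4)
obs 5: x=1 → posterior Dirichlet(4/3, 9/2, 5, 4/3, 11/4)
obs 6: x=4 → posterior Dirichlet(4/3, 9/2, 5, 4/3, 15/4)
obs 7: x=4 → posterior Dirichlet(4/3, 9/2, 5, 4/3, 19/4)
obs 8: x=0 → posterior Dirichlet(7/3, 9/2, 5, 4/3, 19/4)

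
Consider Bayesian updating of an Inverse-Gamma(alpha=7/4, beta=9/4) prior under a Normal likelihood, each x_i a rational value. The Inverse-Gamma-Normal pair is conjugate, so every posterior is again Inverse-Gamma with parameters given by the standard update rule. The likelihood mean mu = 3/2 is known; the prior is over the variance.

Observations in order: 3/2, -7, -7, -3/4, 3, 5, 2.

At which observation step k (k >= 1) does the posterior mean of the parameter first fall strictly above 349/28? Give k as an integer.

obs 1: x=3/2 → posterior Inverse-Gamma(9/4, 9/4)
obs 2: x=-7 → posterior Inverse-Gamma(11/4, 307/8)
obs 3: x=-7 → posterior Inverse-Gamma(13/4, 149/2)
obs 4: x=-3/4 → posterior Inverse-Gamma(15/4, 2465/32)
obs 5: x=3 → posterior Inverse-Gamma(17/4, 2501/32)
obs 6: x=5 → posterior Inverse-Gamma(19/4, 2697/32)
obs 7: x=2 → posterior Inverse-Gamma(21/4, 2701/32)

k = 2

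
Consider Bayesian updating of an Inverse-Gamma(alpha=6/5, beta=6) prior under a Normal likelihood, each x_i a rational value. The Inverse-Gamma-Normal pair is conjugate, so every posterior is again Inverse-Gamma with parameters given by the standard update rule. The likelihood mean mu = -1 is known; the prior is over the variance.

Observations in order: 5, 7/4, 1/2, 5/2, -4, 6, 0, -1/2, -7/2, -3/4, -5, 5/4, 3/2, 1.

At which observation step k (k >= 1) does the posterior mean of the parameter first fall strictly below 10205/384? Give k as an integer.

k = 2

obs 1: x=5 → posterior Inverse-Gamma(17/10, 24)
obs 2: x=7/4 → posterior Inverse-Gamma(11/5, 889/32)
obs 3: x=1/2 → posterior Inverse-Gamma(27/10, 925/32)
obs 4: x=5/2 → posterior Inverse-Gamma(16/5, 1121/32)
obs 5: x=-4 → posterior Inverse-Gamma(37/10, 1265/32)
obs 6: x=6 → posterior Inverse-Gamma(21/5, 2049/32)
obs 7: x=0 → posterior Inverse-Gamma(47/10, 2065/32)
obs 8: x=-1/2 → posterior Inverse-Gamma(26/5, 2069/32)
obs 9: x=-7/2 → posterior Inverse-Gamma(57/10, 2169/32)
obs 10: x=-3/4 → posterior Inverse-Gamma(31/5, 1085/16)
obs 11: x=-5 → posterior Inverse-Gamma(67/10, 1213/16)
obs 12: x=5/4 → posterior Inverse-Gamma(36/5, 2507/32)
obs 13: x=3/2 → posterior Inverse-Gamma(77/10, 2607/32)
obs 14: x=1 → posterior Inverse-Gamma(41/5, 2671/32)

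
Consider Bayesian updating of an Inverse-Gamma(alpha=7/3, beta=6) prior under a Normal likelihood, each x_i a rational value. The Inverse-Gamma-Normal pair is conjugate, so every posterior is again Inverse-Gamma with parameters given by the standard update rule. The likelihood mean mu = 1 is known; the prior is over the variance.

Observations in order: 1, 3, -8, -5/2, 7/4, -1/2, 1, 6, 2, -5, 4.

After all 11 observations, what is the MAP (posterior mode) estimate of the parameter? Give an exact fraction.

8787/848

obs 1: x=1 → posterior Inverse-Gamma(17/6, 6)
obs 2: x=3 → posterior Inverse-Gamma(10/3, 8)
obs 3: x=-8 → posterior Inverse-Gamma(23/6, 97/2)
obs 4: x=-5/2 → posterior Inverse-Gamma(13/3, 437/8)
obs 5: x=7/4 → posterior Inverse-Gamma(29/6, 1757/32)
obs 6: x=-1/2 → posterior Inverse-Gamma(16/3, 1793/32)
obs 7: x=1 → posterior Inverse-Gamma(35/6, 1793/32)
obs 8: x=6 → posterior Inverse-Gamma(19/3, 2193/32)
obs 9: x=2 → posterior Inverse-Gamma(41/6, 2209/32)
obs 10: x=-5 → posterior Inverse-Gamma(22/3, 2785/32)
obs 11: x=4 → posterior Inverse-Gamma(47/6, 2929/32)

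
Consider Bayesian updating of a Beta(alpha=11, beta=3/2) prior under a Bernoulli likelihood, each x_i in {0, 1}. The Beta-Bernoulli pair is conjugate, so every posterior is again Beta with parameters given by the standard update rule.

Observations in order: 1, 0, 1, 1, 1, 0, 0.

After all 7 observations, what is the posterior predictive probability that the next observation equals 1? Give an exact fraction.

10/13

obs 1: x=1 → posterior Beta(12, 3/2)
obs 2: x=0 → posterior Beta(12, 5/2)
obs 3: x=1 → posterior Beta(13, 5/2)
obs 4: x=1 → posterior Beta(14, 5/2)
obs 5: x=1 → posterior Beta(15, 5/2)
obs 6: x=0 → posterior Beta(15, 7/2)
obs 7: x=0 → posterior Beta(15, 9/2)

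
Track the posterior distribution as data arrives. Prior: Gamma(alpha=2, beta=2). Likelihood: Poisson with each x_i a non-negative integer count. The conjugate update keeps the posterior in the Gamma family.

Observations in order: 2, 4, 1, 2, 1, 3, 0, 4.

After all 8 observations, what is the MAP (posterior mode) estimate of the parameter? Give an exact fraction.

9/5

obs 1: x=2 → posterior Gamma(4, 3)
obs 2: x=4 → posterior Gamma(8, 4)
obs 3: x=1 → posterior Gamma(9, 5)
obs 4: x=2 → posterior Gamma(11, 6)
obs 5: x=1 → posterior Gamma(12, 7)
obs 6: x=3 → posterior Gamma(15, 8)
obs 7: x=0 → posterior Gamma(15, 9)
obs 8: x=4 → posterior Gamma(19, 10)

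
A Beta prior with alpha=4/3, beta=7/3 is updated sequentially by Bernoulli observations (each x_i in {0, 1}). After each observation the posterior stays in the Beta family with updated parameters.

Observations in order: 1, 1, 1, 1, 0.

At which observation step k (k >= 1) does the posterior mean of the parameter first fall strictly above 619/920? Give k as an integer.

k = 4

obs 1: x=1 → posterior Beta(7/3, 7/3)
obs 2: x=1 → posterior Beta(10/3, 7/3)
obs 3: x=1 → posterior Beta(13/3, 7/3)
obs 4: x=1 → posterior Beta(16/3, 7/3)
obs 5: x=0 → posterior Beta(16/3, 10/3)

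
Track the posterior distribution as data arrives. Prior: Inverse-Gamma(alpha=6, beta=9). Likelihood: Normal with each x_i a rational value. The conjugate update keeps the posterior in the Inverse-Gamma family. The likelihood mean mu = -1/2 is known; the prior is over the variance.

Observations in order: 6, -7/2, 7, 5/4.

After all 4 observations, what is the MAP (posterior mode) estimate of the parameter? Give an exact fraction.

obs 1: x=6 → posterior Inverse-Gamma(13/2, 241/8)
obs 2: x=-7/2 → posterior Inverse-Gamma(7, 277/8)
obs 3: x=7 → posterior Inverse-Gamma(15/2, 251/4)
obs 4: x=5/4 → posterior Inverse-Gamma(8, 2057/32)

2057/288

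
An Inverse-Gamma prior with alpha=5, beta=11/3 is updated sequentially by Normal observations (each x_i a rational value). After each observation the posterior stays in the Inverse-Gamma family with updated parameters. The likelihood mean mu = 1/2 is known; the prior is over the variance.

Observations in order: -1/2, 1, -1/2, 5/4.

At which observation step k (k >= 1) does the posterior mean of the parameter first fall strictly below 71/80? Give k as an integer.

obs 1: x=-1/2 → posterior Inverse-Gamma(11/2, 25/6)
obs 2: x=1 → posterior Inverse-Gamma(6, 103/24)
obs 3: x=-1/2 → posterior Inverse-Gamma(13/2, 115/24)
obs 4: x=5/4 → posterior Inverse-Gamma(7, 487/96)

k = 2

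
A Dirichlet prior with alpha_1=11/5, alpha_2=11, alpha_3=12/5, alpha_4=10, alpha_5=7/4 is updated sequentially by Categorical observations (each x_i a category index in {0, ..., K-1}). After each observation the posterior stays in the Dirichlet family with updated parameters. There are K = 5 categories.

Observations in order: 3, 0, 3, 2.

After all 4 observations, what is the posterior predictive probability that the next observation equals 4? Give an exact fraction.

obs 1: x=3 → posterior Dirichlet(11/5, 11, 12/5, 11, 7/4)
obs 2: x=0 → posterior Dirichlet(16/5, 11, 12/5, 11, 7/4)
obs 3: x=3 → posterior Dirichlet(16/5, 11, 12/5, 12, 7/4)
obs 4: x=2 → posterior Dirichlet(16/5, 11, 17/5, 12, 7/4)

35/627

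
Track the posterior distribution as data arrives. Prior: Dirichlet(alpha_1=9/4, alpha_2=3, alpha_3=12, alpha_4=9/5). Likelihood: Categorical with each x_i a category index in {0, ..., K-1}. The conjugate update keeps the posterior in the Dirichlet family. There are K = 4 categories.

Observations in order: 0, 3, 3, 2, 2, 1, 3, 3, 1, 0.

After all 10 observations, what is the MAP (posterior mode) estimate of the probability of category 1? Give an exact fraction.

80/501

obs 1: x=0 → posterior Dirichlet(13/4, 3, 12, 9/5)
obs 2: x=3 → posterior Dirichlet(13/4, 3, 12, 14/5)
obs 3: x=3 → posterior Dirichlet(13/4, 3, 12, 19/5)
obs 4: x=2 → posterior Dirichlet(13/4, 3, 13, 19/5)
obs 5: x=2 → posterior Dirichlet(13/4, 3, 14, 19/5)
obs 6: x=1 → posterior Dirichlet(13/4, 4, 14, 19/5)
obs 7: x=3 → posterior Dirichlet(13/4, 4, 14, 24/5)
obs 8: x=3 → posterior Dirichlet(13/4, 4, 14, 29/5)
obs 9: x=1 → posterior Dirichlet(13/4, 5, 14, 29/5)
obs 10: x=0 → posterior Dirichlet(17/4, 5, 14, 29/5)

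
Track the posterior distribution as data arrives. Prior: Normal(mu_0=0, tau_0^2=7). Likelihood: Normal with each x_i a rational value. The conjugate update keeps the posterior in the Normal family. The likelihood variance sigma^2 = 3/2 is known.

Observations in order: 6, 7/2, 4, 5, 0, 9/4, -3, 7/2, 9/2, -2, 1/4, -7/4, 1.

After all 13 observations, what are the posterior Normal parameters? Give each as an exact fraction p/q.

obs 1: x=6 → posterior Normal(84/17, 21/17)
obs 2: x=7/2 → posterior Normal(133/31, 21/31)
obs 3: x=4 → posterior Normal(21/5, 7/15)
obs 4: x=5 → posterior Normal(259/59, 21/59)
obs 5: x=0 → posterior Normal(259/73, 21/73)
obs 6: x=9/4 → posterior Normal(581/174, 7/29)
obs 7: x=-3 → posterior Normal(497/202, 21/101)
obs 8: x=7/2 → posterior Normal(119/46, 21/115)
obs 9: x=9/2 → posterior Normal(721/258, 7/43)
obs 10: x=-2 → posterior Normal(665/286, 21/143)
obs 11: x=1/4 → posterior Normal(336/157, 21/157)
obs 12: x=-7/4 → posterior Normal(623/342, 7/57)
obs 13: x=1 → posterior Normal(651/370, 21/185)

mu_0=651/370, tau_0^2=21/185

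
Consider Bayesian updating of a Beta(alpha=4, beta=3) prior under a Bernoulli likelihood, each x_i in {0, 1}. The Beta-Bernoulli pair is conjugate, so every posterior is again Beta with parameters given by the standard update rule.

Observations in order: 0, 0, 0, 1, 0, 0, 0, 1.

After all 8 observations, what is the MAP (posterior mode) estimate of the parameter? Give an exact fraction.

5/13

obs 1: x=0 → posterior Beta(4, 4)
obs 2: x=0 → posterior Beta(4, 5)
obs 3: x=0 → posterior Beta(4, 6)
obs 4: x=1 → posterior Beta(5, 6)
obs 5: x=0 → posterior Beta(5, 7)
obs 6: x=0 → posterior Beta(5, 8)
obs 7: x=0 → posterior Beta(5, 9)
obs 8: x=1 → posterior Beta(6, 9)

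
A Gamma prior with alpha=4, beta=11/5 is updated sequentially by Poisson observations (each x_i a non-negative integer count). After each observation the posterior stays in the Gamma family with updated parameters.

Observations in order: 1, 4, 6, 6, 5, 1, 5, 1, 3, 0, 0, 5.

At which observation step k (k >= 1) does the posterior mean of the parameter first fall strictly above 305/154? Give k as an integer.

k = 2

obs 1: x=1 → posterior Gamma(5, 16/5)
obs 2: x=4 → posterior Gamma(9, 21/5)
obs 3: x=6 → posterior Gamma(15, 26/5)
obs 4: x=6 → posterior Gamma(21, 31/5)
obs 5: x=5 → posterior Gamma(26, 36/5)
obs 6: x=1 → posterior Gamma(27, 41/5)
obs 7: x=5 → posterior Gamma(32, 46/5)
obs 8: x=1 → posterior Gamma(33, 51/5)
obs 9: x=3 → posterior Gamma(36, 56/5)
obs 10: x=0 → posterior Gamma(36, 61/5)
obs 11: x=0 → posterior Gamma(36, 66/5)
obs 12: x=5 → posterior Gamma(41, 71/5)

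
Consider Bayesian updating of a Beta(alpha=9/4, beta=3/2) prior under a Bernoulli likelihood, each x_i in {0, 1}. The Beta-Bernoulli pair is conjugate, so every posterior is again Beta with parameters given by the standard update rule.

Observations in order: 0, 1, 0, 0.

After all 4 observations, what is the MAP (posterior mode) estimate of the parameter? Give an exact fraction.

obs 1: x=0 → posterior Beta(9/4, 5/2)
obs 2: x=1 → posterior Beta(13/4, 5/2)
obs 3: x=0 → posterior Beta(13/4, 7/2)
obs 4: x=0 → posterior Beta(13/4, 9/2)

9/23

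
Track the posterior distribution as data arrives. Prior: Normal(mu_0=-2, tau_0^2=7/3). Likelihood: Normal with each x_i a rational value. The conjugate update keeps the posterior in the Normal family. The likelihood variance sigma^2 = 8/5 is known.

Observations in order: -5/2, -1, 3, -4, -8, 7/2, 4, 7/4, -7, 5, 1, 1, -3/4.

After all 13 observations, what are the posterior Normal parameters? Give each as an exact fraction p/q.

obs 1: x=-5/2 → posterior Normal(-271/118, 56/59)
obs 2: x=-1 → posterior Normal(-341/188, 28/47)
obs 3: x=3 → posterior Normal(-131/258, 56/129)
obs 4: x=-4 → posterior Normal(-411/328, 14/41)
obs 5: x=-8 → posterior Normal(-971/398, 56/199)
obs 6: x=7/2 → posterior Normal(-121/78, 28/117)
obs 7: x=4 → posterior Normal(-223/269, 56/269)
obs 8: x=7/4 → posterior Normal(-647/1216, 7/38)
obs 9: x=-7 → posterior Normal(-1627/1356, 56/339)
obs 10: x=5 → posterior Normal(-927/1496, 28/187)
obs 11: x=1 → posterior Normal(-787/1636, 56/409)
obs 12: x=1 → posterior Normal(-647/1776, 14/111)
obs 13: x=-3/4 → posterior Normal(-188/479, 56/479)

mu_0=-188/479, tau_0^2=56/479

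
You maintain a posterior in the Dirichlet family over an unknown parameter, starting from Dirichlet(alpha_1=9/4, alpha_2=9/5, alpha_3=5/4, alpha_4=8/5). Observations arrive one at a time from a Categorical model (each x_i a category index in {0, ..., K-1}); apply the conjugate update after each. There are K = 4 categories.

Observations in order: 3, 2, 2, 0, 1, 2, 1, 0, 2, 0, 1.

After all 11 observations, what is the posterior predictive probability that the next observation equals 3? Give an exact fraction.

obs 1: x=3 → posterior Dirichlet(9/4, 9/5, 5/4, 13/5)
obs 2: x=2 → posterior Dirichlet(9/4, 9/5, 9/4, 13/5)
obs 3: x=2 → posterior Dirichlet(9/4, 9/5, 13/4, 13/5)
obs 4: x=0 → posterior Dirichlet(13/4, 9/5, 13/4, 13/5)
obs 5: x=1 → posterior Dirichlet(13/4, 14/5, 13/4, 13/5)
obs 6: x=2 → posterior Dirichlet(13/4, 14/5, 17/4, 13/5)
obs 7: x=1 → posterior Dirichlet(13/4, 19/5, 17/4, 13/5)
obs 8: x=0 → posterior Dirichlet(17/4, 19/5, 17/4, 13/5)
obs 9: x=2 → posterior Dirichlet(17/4, 19/5, 21/4, 13/5)
obs 10: x=0 → posterior Dirichlet(21/4, 19/5, 21/4, 13/5)
obs 11: x=1 → posterior Dirichlet(21/4, 24/5, 21/4, 13/5)

26/179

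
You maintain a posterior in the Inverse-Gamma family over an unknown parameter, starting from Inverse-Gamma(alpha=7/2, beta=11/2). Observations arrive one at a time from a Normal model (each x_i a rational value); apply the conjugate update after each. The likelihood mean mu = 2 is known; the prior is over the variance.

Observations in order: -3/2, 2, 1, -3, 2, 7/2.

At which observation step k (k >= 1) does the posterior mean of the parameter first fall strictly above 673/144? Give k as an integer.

k = 4

obs 1: x=-3/2 → posterior Inverse-Gamma(4, 93/8)
obs 2: x=2 → posterior Inverse-Gamma(9/2, 93/8)
obs 3: x=1 → posterior Inverse-Gamma(5, 97/8)
obs 4: x=-3 → posterior Inverse-Gamma(11/2, 197/8)
obs 5: x=2 → posterior Inverse-Gamma(6, 197/8)
obs 6: x=7/2 → posterior Inverse-Gamma(13/2, 103/4)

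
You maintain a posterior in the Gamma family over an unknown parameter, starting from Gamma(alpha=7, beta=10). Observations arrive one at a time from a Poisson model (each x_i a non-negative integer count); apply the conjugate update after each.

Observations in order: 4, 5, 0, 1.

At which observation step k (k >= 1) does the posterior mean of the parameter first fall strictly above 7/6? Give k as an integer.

obs 1: x=4 → posterior Gamma(11, 11)
obs 2: x=5 → posterior Gamma(16, 12)
obs 3: x=0 → posterior Gamma(16, 13)
obs 4: x=1 → posterior Gamma(17, 14)

k = 2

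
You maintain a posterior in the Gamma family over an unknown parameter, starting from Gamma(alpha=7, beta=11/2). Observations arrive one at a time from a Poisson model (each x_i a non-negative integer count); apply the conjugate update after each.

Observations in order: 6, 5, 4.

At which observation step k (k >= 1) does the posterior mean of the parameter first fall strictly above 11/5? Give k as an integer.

k = 2

obs 1: x=6 → posterior Gamma(13, 13/2)
obs 2: x=5 → posterior Gamma(18, 15/2)
obs 3: x=4 → posterior Gamma(22, 17/2)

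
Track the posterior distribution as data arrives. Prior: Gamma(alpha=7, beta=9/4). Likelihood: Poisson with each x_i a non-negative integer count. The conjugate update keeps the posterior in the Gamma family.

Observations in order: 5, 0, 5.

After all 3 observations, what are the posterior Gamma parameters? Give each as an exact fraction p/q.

obs 1: x=5 → posterior Gamma(12, 13/4)
obs 2: x=0 → posterior Gamma(12, 17/4)
obs 3: x=5 → posterior Gamma(17, 21/4)

alpha=17, beta=21/4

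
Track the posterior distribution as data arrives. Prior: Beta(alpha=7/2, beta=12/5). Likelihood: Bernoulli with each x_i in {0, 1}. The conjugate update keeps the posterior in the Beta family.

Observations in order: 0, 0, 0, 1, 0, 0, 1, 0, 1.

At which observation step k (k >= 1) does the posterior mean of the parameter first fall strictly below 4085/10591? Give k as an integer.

k = 6

obs 1: x=0 → posterior Beta(7/2, 17/5)
obs 2: x=0 → posterior Beta(7/2, 22/5)
obs 3: x=0 → posterior Beta(7/2, 27/5)
obs 4: x=1 → posterior Beta(9/2, 27/5)
obs 5: x=0 → posterior Beta(9/2, 32/5)
obs 6: x=0 → posterior Beta(9/2, 37/5)
obs 7: x=1 → posterior Beta(11/2, 37/5)
obs 8: x=0 → posterior Beta(11/2, 42/5)
obs 9: x=1 → posterior Beta(13/2, 42/5)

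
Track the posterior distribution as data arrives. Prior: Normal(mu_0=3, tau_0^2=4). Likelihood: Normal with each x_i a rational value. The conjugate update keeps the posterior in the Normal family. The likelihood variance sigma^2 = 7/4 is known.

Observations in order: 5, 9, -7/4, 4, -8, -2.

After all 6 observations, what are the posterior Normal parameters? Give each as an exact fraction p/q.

mu_0=121/103, tau_0^2=28/103

obs 1: x=5 → posterior Normal(101/23, 28/23)
obs 2: x=9 → posterior Normal(245/39, 28/39)
obs 3: x=-7/4 → posterior Normal(217/55, 28/55)
obs 4: x=4 → posterior Normal(281/71, 28/71)
obs 5: x=-8 → posterior Normal(51/29, 28/87)
obs 6: x=-2 → posterior Normal(121/103, 28/103)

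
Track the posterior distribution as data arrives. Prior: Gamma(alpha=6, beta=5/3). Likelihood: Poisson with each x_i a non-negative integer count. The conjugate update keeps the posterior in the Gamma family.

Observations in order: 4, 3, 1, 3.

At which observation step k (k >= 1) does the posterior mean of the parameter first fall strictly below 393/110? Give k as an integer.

k = 2

obs 1: x=4 → posterior Gamma(10, 8/3)
obs 2: x=3 → posterior Gamma(13, 11/3)
obs 3: x=1 → posterior Gamma(14, 14/3)
obs 4: x=3 → posterior Gamma(17, 17/3)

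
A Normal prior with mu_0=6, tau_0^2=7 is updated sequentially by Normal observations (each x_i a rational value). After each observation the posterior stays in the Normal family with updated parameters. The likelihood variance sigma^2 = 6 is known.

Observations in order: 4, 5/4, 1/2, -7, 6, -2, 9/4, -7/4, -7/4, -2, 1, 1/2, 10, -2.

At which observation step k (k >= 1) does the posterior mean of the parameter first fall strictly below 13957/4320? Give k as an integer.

obs 1: x=4 → posterior Normal(64/13, 42/13)
obs 2: x=5/4 → posterior Normal(291/80, 21/10)
obs 3: x=1/2 → posterior Normal(305/108, 14/9)
obs 4: x=-7 → posterior Normal(109/136, 21/17)
obs 5: x=6 → posterior Normal(277/164, 42/41)
obs 6: x=-2 → posterior Normal(221/192, 7/8)
obs 7: x=9/4 → posterior Normal(71/55, 42/55)
obs 8: x=-7/4 → posterior Normal(235/248, 21/31)
obs 9: x=-7/4 → posterior Normal(31/46, 14/23)
obs 10: x=-2 → posterior Normal(65/152, 21/38)
obs 11: x=1 → posterior Normal(79/166, 42/83)
obs 12: x=1/2 → posterior Normal(43/90, 7/15)
obs 13: x=10 → posterior Normal(113/97, 42/97)
obs 14: x=-2 → posterior Normal(99/104, 21/52)

k = 3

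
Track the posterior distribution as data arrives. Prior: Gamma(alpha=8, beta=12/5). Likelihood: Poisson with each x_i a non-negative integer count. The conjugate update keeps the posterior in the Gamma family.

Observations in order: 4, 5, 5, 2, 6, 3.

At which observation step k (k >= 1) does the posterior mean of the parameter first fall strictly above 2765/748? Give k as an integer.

k = 2

obs 1: x=4 → posterior Gamma(12, 17/5)
obs 2: x=5 → posterior Gamma(17, 22/5)
obs 3: x=5 → posterior Gamma(22, 27/5)
obs 4: x=2 → posterior Gamma(24, 32/5)
obs 5: x=6 → posterior Gamma(30, 37/5)
obs 6: x=3 → posterior Gamma(33, 42/5)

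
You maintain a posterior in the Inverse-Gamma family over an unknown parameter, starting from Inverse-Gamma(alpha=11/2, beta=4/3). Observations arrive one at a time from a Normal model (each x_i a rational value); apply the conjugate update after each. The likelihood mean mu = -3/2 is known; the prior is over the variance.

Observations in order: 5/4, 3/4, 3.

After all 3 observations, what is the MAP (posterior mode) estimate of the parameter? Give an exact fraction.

853/384

obs 1: x=5/4 → posterior Inverse-Gamma(6, 491/96)
obs 2: x=3/4 → posterior Inverse-Gamma(13/2, 367/48)
obs 3: x=3 → posterior Inverse-Gamma(7, 853/48)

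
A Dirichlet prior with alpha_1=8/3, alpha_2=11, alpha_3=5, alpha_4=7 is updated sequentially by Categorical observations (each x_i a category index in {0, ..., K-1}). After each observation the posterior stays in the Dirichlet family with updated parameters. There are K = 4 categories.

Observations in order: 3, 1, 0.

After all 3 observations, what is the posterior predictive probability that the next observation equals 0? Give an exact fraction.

11/86

obs 1: x=3 → posterior Dirichlet(8/3, 11, 5, 8)
obs 2: x=1 → posterior Dirichlet(8/3, 12, 5, 8)
obs 3: x=0 → posterior Dirichlet(11/3, 12, 5, 8)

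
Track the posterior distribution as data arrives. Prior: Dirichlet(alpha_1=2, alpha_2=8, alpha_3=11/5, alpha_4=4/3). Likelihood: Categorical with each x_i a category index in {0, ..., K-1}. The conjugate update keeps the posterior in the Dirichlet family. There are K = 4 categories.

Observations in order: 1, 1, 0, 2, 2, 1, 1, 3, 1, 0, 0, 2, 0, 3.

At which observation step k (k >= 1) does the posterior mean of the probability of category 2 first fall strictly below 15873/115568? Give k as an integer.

k = 3

obs 1: x=1 → posterior Dirichlet(2, 9, 11/5, 4/3)
obs 2: x=1 → posterior Dirichlet(2, 10, 11/5, 4/3)
obs 3: x=0 → posterior Dirichlet(3, 10, 11/5, 4/3)
obs 4: x=2 → posterior Dirichlet(3, 10, 16/5, 4/3)
obs 5: x=2 → posterior Dirichlet(3, 10, 21/5, 4/3)
obs 6: x=1 → posterior Dirichlet(3, 11, 21/5, 4/3)
obs 7: x=1 → posterior Dirichlet(3, 12, 21/5, 4/3)
obs 8: x=3 → posterior Dirichlet(3, 12, 21/5, 7/3)
obs 9: x=1 → posterior Dirichlet(3, 13, 21/5, 7/3)
obs 10: x=0 → posterior Dirichlet(4, 13, 21/5, 7/3)
obs 11: x=0 → posterior Dirichlet(5, 13, 21/5, 7/3)
obs 12: x=2 → posterior Dirichlet(5, 13, 26/5, 7/3)
obs 13: x=0 → posterior Dirichlet(6, 13, 26/5, 7/3)
obs 14: x=3 → posterior Dirichlet(6, 13, 26/5, 10/3)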